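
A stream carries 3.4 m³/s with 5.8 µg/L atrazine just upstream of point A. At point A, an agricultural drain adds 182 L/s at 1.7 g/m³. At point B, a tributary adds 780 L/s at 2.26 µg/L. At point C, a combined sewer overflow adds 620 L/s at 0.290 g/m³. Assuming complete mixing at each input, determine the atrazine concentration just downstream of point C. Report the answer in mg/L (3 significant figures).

5.8 µg/L = 0.0058 mg/L.
182 L/s = 0.182 m³/s.
After input A: C = (3.4·0.0058 + 0.182·1.7) / 3.582 = 0.09188 mg/L.
780 L/s = 0.78 m³/s.
2.26 µg/L = 0.00226 mg/L.
After input B: C = (3.582·0.09188 + 0.78·0.00226) / 4.362 = 0.07586 mg/L.
620 L/s = 0.62 m³/s.
After input C: C = (4.362·0.07586 + 0.62·0.29) / 4.982 = 0.1025 mg/L.

0.103 mg/L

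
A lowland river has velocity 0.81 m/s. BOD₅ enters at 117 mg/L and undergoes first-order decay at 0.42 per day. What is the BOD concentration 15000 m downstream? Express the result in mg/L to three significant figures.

107 mg/L

Travel time t = 15000 m / 0.81 m/s = 1.5e+04/0.81 = 1.852e+04 s = 0.2143 d.
First-order decay: C = 117·exp(−0.42·0.2143) = 117·0.9139 = 106.9 mg/L.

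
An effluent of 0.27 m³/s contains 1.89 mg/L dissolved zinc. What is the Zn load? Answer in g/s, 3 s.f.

Mass flux = Q·C = 0.27 m³/s × 1.89 g/m³ = 0.5103 g/s.

0.510 g/s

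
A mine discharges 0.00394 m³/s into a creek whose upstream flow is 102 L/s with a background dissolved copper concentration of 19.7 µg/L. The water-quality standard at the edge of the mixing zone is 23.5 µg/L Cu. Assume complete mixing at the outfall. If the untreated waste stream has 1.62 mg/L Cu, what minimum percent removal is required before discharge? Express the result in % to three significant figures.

92.5 %

102 L/s = 0.102 m³/s.
19.7 µg/L = 0.0197 mg/L.
23.5 µg/L = 0.0235 mg/L.
Mass balance: 0.0235·0.1059 = 0.00394·Cₑ + 0.102·0.0197.
Cₑ = (0.00249 − 0.002009) / 0.00394 = 0.1219 mg/L.
Required removal = 1 − 0.1219/1.62 = 92.48 %.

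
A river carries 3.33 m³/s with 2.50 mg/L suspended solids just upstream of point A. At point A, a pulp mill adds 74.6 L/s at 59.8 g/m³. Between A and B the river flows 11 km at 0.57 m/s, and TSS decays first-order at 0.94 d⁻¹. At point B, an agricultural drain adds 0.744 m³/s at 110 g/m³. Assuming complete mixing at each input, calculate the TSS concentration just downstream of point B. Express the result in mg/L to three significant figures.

74.6 L/s = 0.0746 m³/s.
After input A: C = (3.33·2.5 + 0.0746·59.8) / 3.405 = 3.756 mg/L.
Over the 11 km reach to input B (t = 1.93e+04 s = 0.2234 d), decay gives C = 3.756·exp(−0.94·0.2234) = 3.044 mg/L.
After input B: C = (3.405·3.044 + 0.744·110) / 4.149 = 22.23 mg/L.

22.2 mg/L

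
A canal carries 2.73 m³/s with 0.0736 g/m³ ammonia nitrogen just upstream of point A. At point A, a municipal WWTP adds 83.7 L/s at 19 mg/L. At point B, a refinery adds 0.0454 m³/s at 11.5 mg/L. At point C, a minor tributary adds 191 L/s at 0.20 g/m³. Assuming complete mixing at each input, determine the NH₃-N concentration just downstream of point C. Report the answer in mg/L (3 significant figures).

83.7 L/s = 0.0837 m³/s.
After input A: C = (2.73·0.0736 + 0.0837·19) / 2.814 = 0.6366 mg/L.
After input B: C = (2.814·0.6366 + 0.0454·11.5) / 2.859 = 0.8091 mg/L.
191 L/s = 0.191 m³/s.
After input C: C = (2.859·0.8091 + 0.191·0.2) / 3.05 = 0.771 mg/L.

0.771 mg/L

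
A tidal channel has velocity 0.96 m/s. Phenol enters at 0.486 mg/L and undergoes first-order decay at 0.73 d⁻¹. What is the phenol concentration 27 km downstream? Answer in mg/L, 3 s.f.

0.383 mg/L

Travel time t = 27 km / 0.96 m/s = 2.7e+04/0.96 = 2.812e+04 s = 0.3255 d.
First-order decay: C = 0.486·exp(−0.73·0.3255) = 0.486·0.7885 = 0.3832 mg/L.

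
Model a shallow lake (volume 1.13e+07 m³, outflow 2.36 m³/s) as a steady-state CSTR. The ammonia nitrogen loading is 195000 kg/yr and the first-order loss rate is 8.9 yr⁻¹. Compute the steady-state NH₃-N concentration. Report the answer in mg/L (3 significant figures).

1.11 mg/L

Outflow Q = 2.36 m³/s × 3.156e+07 s/yr = 7.448e+07 m³/yr.
Steady-state CSTR mass balance: W = Q·C + k·V·C, so C = W/(Q + kV).
Q + kV = 7.448e+07 + 8.9·1.13e+07 = 1.75e+08 m³/yr.
C = 195000/1.75e+08 = 0.001114 kg/m³ = 1.114 mg/L.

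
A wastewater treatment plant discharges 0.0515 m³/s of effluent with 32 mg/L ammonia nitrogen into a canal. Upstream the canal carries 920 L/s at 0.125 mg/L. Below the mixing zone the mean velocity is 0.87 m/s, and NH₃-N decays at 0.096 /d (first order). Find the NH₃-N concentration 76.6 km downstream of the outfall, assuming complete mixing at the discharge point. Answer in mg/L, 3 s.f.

920 L/s = 0.92 m³/s.
After complete mixing, C₀ = (0.0515·32 + 0.92·0.125) / 0.9715 = 1.815 mg/L.
Travel time t = 7.66e+04 m / 0.87 m/s = 8.805e+04 s = 1.019 d.
C = 1.815·exp(−0.096·1.019) = 1.815·0.9068 = 1.646 mg/L.

1.65 mg/L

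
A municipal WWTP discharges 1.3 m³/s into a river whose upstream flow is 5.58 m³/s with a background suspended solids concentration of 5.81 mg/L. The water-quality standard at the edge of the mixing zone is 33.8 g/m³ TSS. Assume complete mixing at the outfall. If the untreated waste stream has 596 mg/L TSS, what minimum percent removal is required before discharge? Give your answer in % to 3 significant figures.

Mass balance: 33.8·6.88 = 1.3·Cₑ + 5.58·5.81.
Cₑ = (232.5 − 32.42) / 1.3 = 153.9 mg/L.
Required removal = 1 − 153.9/596 = 74.17 %.

74.2 %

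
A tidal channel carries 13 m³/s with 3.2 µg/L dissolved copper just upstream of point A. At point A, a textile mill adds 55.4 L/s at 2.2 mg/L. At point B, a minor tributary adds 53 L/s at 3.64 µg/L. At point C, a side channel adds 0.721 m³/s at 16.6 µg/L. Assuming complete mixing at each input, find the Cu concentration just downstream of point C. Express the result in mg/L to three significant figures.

3.2 µg/L = 0.0032 mg/L.
55.4 L/s = 0.0554 m³/s.
After input A: C = (13·0.0032 + 0.0554·2.2) / 13.06 = 0.01252 mg/L.
53 L/s = 0.053 m³/s.
3.64 µg/L = 0.00364 mg/L.
After input B: C = (13.06·0.01252 + 0.053·0.00364) / 13.11 = 0.01249 mg/L.
16.6 µg/L = 0.0166 mg/L.
After input C: C = (13.11·0.01249 + 0.721·0.0166) / 13.83 = 0.0127 mg/L.

0.0127 mg/L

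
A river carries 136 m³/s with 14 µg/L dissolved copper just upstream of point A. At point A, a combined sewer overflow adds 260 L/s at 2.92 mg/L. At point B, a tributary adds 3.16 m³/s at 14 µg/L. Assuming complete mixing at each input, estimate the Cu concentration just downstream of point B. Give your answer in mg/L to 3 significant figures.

14 µg/L = 0.014 mg/L.
260 L/s = 0.26 m³/s.
After input A: C = (136·0.014 + 0.26·2.92) / 136.3 = 0.01954 mg/L.
14 µg/L = 0.014 mg/L.
After input B: C = (136.3·0.01954 + 3.16·0.014) / 139.4 = 0.01942 mg/L.

0.0194 mg/L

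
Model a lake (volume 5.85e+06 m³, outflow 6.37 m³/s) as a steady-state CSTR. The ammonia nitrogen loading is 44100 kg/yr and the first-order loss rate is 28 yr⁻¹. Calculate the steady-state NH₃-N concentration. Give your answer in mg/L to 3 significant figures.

0.121 mg/L

Outflow Q = 6.37 m³/s × 3.156e+07 s/yr = 2.01e+08 m³/yr.
Steady-state CSTR mass balance: W = Q·C + k·V·C, so C = W/(Q + kV).
Q + kV = 2.01e+08 + 28·5.85e+06 = 3.648e+08 m³/yr.
C = 44100/3.648e+08 = 0.0001209 kg/m³ = 0.1209 mg/L.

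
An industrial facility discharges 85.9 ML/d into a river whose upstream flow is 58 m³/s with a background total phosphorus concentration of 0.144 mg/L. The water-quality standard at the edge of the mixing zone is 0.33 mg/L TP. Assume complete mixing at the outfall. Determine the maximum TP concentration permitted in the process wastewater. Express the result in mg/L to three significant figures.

11.2 mg/L

85.9 ML/d = 0.9942 m³/s.
Mass balance: 0.33·58.99 = 0.9942·Cₑ + 58·0.144.
Cₑ = (19.47 − 8.352) / 0.9942 = 11.18 mg/L.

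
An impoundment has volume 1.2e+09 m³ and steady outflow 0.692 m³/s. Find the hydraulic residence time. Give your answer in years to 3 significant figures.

55.0 yr

Q = 0.692 m³/s × 3.156e+07 s/yr = 2.184e+07 m³/yr.
Hydraulic residence time τ = V/Q = 1.2e+09/2.184e+07 = 54.95 yr.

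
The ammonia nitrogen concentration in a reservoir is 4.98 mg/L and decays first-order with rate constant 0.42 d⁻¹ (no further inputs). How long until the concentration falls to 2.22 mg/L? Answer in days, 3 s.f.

1.92 d

t = ln(C₀/C)/k = ln(4.98/2.22)/0.42 = 0.8079/0.42 = 1.924 d.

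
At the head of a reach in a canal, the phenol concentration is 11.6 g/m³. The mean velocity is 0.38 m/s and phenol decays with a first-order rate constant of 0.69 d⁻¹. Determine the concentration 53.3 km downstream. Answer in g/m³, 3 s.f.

Travel time t = 53.3 km / 0.38 m/s = 5.33e+04/0.38 = 1.403e+05 s = 1.623 d.
First-order decay: C = 11.6·exp(−0.69·1.623) = 11.6·0.3262 = 3.784 g/m³.

3.78 g/m³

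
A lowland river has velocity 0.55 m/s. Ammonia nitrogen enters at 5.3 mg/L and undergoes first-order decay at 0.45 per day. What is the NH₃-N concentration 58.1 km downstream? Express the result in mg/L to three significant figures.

3.06 mg/L

Travel time t = 58.1 km / 0.55 m/s = 5.81e+04/0.55 = 1.056e+05 s = 1.223 d.
First-order decay: C = 5.3·exp(−0.45·1.223) = 5.3·0.5768 = 3.057 mg/L.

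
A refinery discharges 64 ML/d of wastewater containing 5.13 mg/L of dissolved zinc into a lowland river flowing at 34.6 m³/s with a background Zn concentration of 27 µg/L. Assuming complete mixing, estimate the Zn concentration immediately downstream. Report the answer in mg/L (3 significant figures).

64 ML/d = 0.7407 m³/s.
27 µg/L = 0.027 mg/L.
By mass balance at complete mixing, C = (0.7407·5.13 + 34.6·0.027) / (0.7407 + 34.6) = 4.734/35.34 = 0.134 mg/L.

0.134 mg/L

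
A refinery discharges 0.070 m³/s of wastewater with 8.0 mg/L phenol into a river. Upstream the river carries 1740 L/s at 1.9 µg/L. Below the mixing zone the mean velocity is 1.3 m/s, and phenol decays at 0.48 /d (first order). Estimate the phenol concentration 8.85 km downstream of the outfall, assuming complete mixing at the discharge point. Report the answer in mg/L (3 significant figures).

0.300 mg/L

1740 L/s = 1.74 m³/s.
1.9 µg/L = 0.0019 mg/L.
After complete mixing, C₀ = (0.07·8 + 1.74·0.0019) / 1.81 = 0.3112 mg/L.
Travel time t = 8850 m / 1.3 m/s = 6808 s = 0.07879 d.
C = 0.3112·exp(−0.48·0.07879) = 0.3112·0.9629 = 0.2997 mg/L.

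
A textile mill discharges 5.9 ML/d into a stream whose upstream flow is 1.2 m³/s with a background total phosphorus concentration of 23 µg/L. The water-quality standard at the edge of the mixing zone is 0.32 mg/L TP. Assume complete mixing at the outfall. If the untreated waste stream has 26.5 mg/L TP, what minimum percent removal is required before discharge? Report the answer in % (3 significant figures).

5.9 ML/d = 0.06829 m³/s.
23 µg/L = 0.023 mg/L.
Mass balance: 0.32·1.268 = 0.06829·Cₑ + 1.2·0.023.
Cₑ = (0.4059 − 0.0276) / 0.06829 = 5.539 mg/L.
Required removal = 1 − 5.539/26.5 = 79.1 %.

79.1 %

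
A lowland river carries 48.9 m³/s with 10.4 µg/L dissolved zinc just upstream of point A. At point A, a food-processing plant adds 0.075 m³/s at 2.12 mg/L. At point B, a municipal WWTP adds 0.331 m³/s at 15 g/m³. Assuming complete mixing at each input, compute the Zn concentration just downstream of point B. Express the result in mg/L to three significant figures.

0.114 mg/L

10.4 µg/L = 0.0104 mg/L.
After input A: C = (48.9·0.0104 + 0.075·2.12) / 48.98 = 0.01363 mg/L.
After input B: C = (48.98·0.01363 + 0.331·15) / 49.31 = 0.1142 mg/L.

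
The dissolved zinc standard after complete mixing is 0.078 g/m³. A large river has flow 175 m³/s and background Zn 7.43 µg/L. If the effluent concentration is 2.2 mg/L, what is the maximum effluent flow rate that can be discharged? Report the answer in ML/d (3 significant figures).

503 ML/d

7.43 µg/L = 0.00743 mg/L.
Mass balance at complete mixing: C_std·(Q_w + Q_r) = Q_w·C_e + Q_r·C_b.
Rearranging, Q_w = Q_r·(C_std − C_b)/(C_e − C_std) = 175·(0.078 − 0.00743) / (2.2 − 0.078) = 5.82 m³/s.
= 502.8 ML/d.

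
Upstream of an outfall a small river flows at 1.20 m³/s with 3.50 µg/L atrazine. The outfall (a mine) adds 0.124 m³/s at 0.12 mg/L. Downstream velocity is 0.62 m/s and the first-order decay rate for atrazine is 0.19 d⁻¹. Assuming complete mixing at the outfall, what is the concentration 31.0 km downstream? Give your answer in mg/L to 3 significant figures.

0.0129 mg/L

3.50 µg/L = 0.0035 mg/L.
After complete mixing, C₀ = (0.124·0.12 + 1.2·0.0035) / 1.324 = 0.01441 mg/L.
Travel time t = 3.1e+04 m / 0.62 m/s = 5e+04 s = 0.5787 d.
C = 0.01441·exp(−0.19·0.5787) = 0.01441·0.8959 = 0.01291 mg/L.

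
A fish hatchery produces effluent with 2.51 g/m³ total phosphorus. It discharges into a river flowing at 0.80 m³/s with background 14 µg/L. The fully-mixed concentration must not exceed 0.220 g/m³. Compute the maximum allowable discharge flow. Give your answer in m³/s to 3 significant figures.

14 µg/L = 0.014 mg/L.
Mass balance at complete mixing: C_std·(Q_w + Q_r) = Q_w·C_e + Q_r·C_b.
Rearranging, Q_w = Q_r·(C_std − C_b)/(C_e − C_std) = 0.80·(0.22 − 0.014) / (2.51 − 0.22) = 0.07197 m³/s.

0.0720 m³/s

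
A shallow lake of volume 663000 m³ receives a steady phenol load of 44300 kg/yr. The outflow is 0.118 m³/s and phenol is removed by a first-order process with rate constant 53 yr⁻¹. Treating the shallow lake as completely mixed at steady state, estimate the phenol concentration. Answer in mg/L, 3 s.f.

Outflow Q = 0.118 m³/s × 3.156e+07 s/yr = 3.724e+06 m³/yr.
Steady-state CSTR mass balance: W = Q·C + k·V·C, so C = W/(Q + kV).
Q + kV = 3.724e+06 + 53·663000 = 3.886e+07 m³/yr.
C = 44300/3.886e+07 = 0.00114 kg/m³ = 1.14 mg/L.

1.14 mg/L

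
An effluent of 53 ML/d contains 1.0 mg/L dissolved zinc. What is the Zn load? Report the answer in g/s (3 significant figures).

0.613 g/s

53 ML/d = 0.6134 m³/s.
Mass flux = Q·C = 0.6134 m³/s × 1 g/m³ = 0.6134 g/s.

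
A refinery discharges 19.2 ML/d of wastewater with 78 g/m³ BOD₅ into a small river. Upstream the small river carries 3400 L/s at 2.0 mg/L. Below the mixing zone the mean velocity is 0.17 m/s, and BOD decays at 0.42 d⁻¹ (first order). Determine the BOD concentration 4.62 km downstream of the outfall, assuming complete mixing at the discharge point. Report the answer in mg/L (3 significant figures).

5.84 mg/L

19.2 ML/d = 0.2222 m³/s.
3400 L/s = 3.4 m³/s.
After complete mixing, C₀ = (0.2222·78 + 3.4·2) / 3.622 = 6.663 mg/L.
Travel time t = 4620 m / 0.17 m/s = 2.718e+04 s = 0.3145 d.
C = 6.663·exp(−0.42·0.3145) = 6.663·0.8762 = 5.838 mg/L.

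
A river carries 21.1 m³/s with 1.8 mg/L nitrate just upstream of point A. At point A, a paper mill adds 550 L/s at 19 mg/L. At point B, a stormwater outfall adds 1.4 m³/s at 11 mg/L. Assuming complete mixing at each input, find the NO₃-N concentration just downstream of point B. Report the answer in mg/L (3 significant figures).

2.77 mg/L

550 L/s = 0.55 m³/s.
After input A: C = (21.1·1.8 + 0.55·19) / 21.65 = 2.237 mg/L.
After input B: C = (21.65·2.237 + 1.4·11) / 23.05 = 2.769 mg/L.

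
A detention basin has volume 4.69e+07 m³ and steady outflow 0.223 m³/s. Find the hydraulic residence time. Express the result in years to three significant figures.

6.66 yr

Q = 0.223 m³/s × 3.156e+07 s/yr = 7.037e+06 m³/yr.
Hydraulic residence time τ = V/Q = 4.69e+07/7.037e+06 = 6.664 yr.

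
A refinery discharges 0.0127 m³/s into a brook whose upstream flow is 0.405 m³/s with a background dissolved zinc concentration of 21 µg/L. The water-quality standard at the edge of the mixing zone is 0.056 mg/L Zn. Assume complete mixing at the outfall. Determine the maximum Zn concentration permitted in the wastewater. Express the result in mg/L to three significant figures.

1.17 mg/L

21 µg/L = 0.021 mg/L.
Mass balance: 0.056·0.4177 = 0.0127·Cₑ + 0.405·0.021.
Cₑ = (0.02339 − 0.008505) / 0.0127 = 1.172 mg/L.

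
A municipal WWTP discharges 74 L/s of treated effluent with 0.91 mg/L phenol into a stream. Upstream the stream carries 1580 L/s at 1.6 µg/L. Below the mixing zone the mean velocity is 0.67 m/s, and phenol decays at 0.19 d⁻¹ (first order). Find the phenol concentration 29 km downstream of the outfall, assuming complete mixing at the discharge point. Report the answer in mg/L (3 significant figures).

74 L/s = 0.074 m³/s.
1580 L/s = 1.58 m³/s.
1.6 µg/L = 0.0016 mg/L.
After complete mixing, C₀ = (0.074·0.91 + 1.58·0.0016) / 1.654 = 0.04224 mg/L.
Travel time t = 2.9e+04 m / 0.67 m/s = 4.328e+04 s = 0.501 d.
C = 0.04224·exp(−0.19·0.501) = 0.04224·0.9092 = 0.03841 mg/L.

0.0384 mg/L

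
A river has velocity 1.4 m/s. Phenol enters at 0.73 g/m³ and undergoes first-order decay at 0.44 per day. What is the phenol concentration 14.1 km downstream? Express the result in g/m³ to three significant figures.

Travel time t = 14.1 km / 1.4 m/s = 1.41e+04/1.4 = 1.007e+04 s = 0.1166 d.
First-order decay: C = 0.73·exp(−0.44·0.1166) = 0.73·0.95 = 0.6935 g/m³.

0.694 g/m³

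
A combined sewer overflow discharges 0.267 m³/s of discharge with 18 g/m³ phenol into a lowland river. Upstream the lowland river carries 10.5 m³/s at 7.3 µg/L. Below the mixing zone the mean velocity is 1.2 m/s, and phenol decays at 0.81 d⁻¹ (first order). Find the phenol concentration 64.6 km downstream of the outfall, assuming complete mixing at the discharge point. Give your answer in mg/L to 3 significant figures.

0.274 mg/L

7.3 µg/L = 0.0073 mg/L.
After complete mixing, C₀ = (0.267·18 + 10.5·0.0073) / 10.77 = 0.4535 mg/L.
Travel time t = 6.46e+04 m / 1.2 m/s = 5.383e+04 s = 0.6231 d.
C = 0.4535·exp(−0.81·0.6231) = 0.4535·0.6037 = 0.2738 mg/L.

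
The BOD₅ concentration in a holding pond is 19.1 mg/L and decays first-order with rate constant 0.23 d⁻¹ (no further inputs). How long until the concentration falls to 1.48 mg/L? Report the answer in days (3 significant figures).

11.1 d

t = ln(C₀/C)/k = ln(19.1/1.48)/0.23 = 2.558/0.23 = 11.12 d.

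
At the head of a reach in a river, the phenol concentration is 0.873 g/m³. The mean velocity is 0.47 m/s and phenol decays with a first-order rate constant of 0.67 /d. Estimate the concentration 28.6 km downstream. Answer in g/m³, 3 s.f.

Travel time t = 28.6 km / 0.47 m/s = 2.86e+04/0.47 = 6.085e+04 s = 0.7043 d.
First-order decay: C = 0.873·exp(−0.67·0.7043) = 0.873·0.6238 = 0.5446 g/m³.

0.545 g/m³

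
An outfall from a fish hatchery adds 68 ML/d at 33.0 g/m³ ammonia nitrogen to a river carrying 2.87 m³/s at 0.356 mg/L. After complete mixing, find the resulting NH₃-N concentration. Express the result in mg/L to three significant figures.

7.38 mg/L

68 ML/d = 0.787 m³/s.
By mass balance at complete mixing, C = (0.787·33 + 2.87·0.356) / (0.787 + 2.87) = 26.99/3.657 = 7.381 mg/L.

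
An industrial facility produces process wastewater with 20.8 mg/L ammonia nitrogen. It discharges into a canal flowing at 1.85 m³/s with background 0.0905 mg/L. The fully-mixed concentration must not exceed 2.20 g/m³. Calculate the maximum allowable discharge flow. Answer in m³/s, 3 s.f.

0.210 m³/s

Mass balance at complete mixing: C_std·(Q_w + Q_r) = Q_w·C_e + Q_r·C_b.
Rearranging, Q_w = Q_r·(C_std − C_b)/(C_e − C_std) = 1.85·(2.2 − 0.0905) / (20.8 − 2.2) = 0.2098 m³/s.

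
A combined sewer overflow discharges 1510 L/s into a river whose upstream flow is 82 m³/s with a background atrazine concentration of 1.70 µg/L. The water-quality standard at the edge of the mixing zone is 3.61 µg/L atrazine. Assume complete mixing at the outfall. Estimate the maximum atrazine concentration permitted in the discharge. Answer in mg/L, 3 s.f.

0.107 mg/L

1510 L/s = 1.51 m³/s.
1.70 µg/L = 0.0017 mg/L.
3.61 µg/L = 0.00361 mg/L.
Mass balance: 0.00361·83.51 = 1.51·Cₑ + 82·0.0017.
Cₑ = (0.3015 − 0.1394) / 1.51 = 0.1073 mg/L.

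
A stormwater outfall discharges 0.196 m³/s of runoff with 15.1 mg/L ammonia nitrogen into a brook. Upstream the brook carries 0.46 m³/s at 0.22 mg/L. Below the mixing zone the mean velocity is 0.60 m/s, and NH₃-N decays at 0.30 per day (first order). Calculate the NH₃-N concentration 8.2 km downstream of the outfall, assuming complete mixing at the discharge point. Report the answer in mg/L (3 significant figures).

4.45 mg/L

After complete mixing, C₀ = (0.196·15.1 + 0.46·0.22) / 0.656 = 4.666 mg/L.
Travel time t = 8200 m / 0.60 m/s = 1.367e+04 s = 0.1582 d.
C = 4.666·exp(−0.30·0.1582) = 4.666·0.9537 = 4.45 mg/L.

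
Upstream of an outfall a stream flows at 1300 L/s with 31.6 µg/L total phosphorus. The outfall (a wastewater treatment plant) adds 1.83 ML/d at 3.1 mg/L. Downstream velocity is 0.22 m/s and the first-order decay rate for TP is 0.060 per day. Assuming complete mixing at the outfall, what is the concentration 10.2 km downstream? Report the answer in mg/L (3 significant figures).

1.83 ML/d = 0.02118 m³/s.
1300 L/s = 1.3 m³/s.
31.6 µg/L = 0.0316 mg/L.
After complete mixing, C₀ = (0.02118·3.1 + 1.3·0.0316) / 1.321 = 0.08079 mg/L.
Travel time t = 1.02e+04 m / 0.22 m/s = 4.636e+04 s = 0.5366 d.
C = 0.08079·exp(−0.060·0.5366) = 0.08079·0.9683 = 0.07823 mg/L.

0.0782 mg/L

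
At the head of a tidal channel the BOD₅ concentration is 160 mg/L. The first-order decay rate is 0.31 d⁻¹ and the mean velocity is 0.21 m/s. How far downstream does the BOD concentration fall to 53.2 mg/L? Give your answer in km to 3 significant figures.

From C = C₀·e^(−kt), t = ln(C₀/C)/k = ln(160/53.2)/0.31 = 1.101/0.31 = 3.552 d.
Distance = v·t = 0.21 m/s × 3.069e+05 s = 6.445e+04 m = 64.45 km.

64.4 km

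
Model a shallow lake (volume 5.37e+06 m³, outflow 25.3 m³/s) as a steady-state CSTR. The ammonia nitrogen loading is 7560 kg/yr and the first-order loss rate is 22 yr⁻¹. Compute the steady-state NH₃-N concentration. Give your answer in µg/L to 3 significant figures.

8.25 µg/L

Outflow Q = 25.3 m³/s × 3.156e+07 s/yr = 7.984e+08 m³/yr.
Steady-state CSTR mass balance: W = Q·C + k·V·C, so C = W/(Q + kV).
Q + kV = 7.984e+08 + 22·5.37e+06 = 9.165e+08 m³/yr.
C = 7560/9.165e+08 = 8.248e-06 kg/m³ = 0.008248 mg/L = 8.248 µg/L.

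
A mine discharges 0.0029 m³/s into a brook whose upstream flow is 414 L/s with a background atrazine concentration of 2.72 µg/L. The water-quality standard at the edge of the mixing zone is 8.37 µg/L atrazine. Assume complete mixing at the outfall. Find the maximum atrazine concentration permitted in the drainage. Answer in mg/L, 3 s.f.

414 L/s = 0.414 m³/s.
2.72 µg/L = 0.00272 mg/L.
8.37 µg/L = 0.00837 mg/L.
Mass balance: 0.00837·0.4169 = 0.0029·Cₑ + 0.414·0.00272.
Cₑ = (0.003489 − 0.001126) / 0.0029 = 0.815 mg/L.

0.815 mg/L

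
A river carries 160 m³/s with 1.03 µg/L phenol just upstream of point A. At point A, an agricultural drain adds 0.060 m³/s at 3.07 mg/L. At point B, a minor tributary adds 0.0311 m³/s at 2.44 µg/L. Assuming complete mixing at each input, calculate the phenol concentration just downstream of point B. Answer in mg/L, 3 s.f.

1.03 µg/L = 0.00103 mg/L.
After input A: C = (160·0.00103 + 0.06·3.07) / 160.1 = 0.00218 mg/L.
2.44 µg/L = 0.00244 mg/L.
After input B: C = (160.1·0.00218 + 0.0311·0.00244) / 160.1 = 0.00218 mg/L.

0.00218 mg/L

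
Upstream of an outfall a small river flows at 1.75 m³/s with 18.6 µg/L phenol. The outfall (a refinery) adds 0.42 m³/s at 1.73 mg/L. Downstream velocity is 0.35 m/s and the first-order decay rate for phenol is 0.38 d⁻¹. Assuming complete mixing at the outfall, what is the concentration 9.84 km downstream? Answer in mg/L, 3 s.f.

18.6 µg/L = 0.0186 mg/L.
After complete mixing, C₀ = (0.42·1.73 + 1.75·0.0186) / 2.17 = 0.3498 mg/L.
Travel time t = 9840 m / 0.35 m/s = 2.811e+04 s = 0.3254 d.
C = 0.3498·exp(−0.38·0.3254) = 0.3498·0.8837 = 0.3091 mg/L.

0.309 mg/L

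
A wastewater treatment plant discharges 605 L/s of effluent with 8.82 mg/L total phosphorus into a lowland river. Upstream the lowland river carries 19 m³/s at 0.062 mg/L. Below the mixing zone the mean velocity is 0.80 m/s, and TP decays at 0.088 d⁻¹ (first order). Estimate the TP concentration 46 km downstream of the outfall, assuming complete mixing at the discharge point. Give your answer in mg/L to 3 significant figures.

605 L/s = 0.605 m³/s.
After complete mixing, C₀ = (0.605·8.82 + 19·0.062) / 19.61 = 0.3323 mg/L.
Travel time t = 4.6e+04 m / 0.80 m/s = 5.75e+04 s = 0.6655 d.
C = 0.3323·exp(−0.088·0.6655) = 0.3323·0.9431 = 0.3134 mg/L.

0.313 mg/L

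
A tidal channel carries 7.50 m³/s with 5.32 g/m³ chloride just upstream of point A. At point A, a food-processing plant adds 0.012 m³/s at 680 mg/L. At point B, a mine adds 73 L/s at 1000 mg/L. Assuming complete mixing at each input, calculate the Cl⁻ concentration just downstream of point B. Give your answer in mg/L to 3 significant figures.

After input A: C = (7.5·5.32 + 0.012·680) / 7.512 = 6.398 mg/L.
73 L/s = 0.073 m³/s.
After input B: C = (7.512·6.398 + 0.073·1000) / 7.585 = 15.96 mg/L.

16.0 mg/L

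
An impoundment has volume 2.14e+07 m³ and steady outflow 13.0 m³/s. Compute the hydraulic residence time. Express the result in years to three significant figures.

0.0522 yr

Q = 13.0 m³/s × 3.156e+07 s/yr = 4.102e+08 m³/yr.
Hydraulic residence time τ = V/Q = 2.14e+07/4.102e+08 = 0.05216 yr.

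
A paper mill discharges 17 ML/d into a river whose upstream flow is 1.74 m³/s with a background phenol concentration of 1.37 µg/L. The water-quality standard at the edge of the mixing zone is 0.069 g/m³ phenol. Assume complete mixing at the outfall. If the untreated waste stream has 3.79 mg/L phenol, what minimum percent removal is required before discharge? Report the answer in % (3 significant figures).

17 ML/d = 0.1968 m³/s.
1.37 µg/L = 0.00137 mg/L.
Mass balance: 0.069·1.937 = 0.1968·Cₑ + 1.74·0.00137.
Cₑ = (0.1336 − 0.002384) / 0.1968 = 0.6671 mg/L.
Required removal = 1 − 0.6671/3.79 = 82.4 %.

82.4 %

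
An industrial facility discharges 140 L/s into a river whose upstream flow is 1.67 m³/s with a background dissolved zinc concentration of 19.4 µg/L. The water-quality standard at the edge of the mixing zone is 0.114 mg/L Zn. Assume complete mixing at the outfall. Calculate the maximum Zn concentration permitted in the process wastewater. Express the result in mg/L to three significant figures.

1.24 mg/L

140 L/s = 0.14 m³/s.
19.4 µg/L = 0.0194 mg/L.
Mass balance: 0.114·1.81 = 0.14·Cₑ + 1.67·0.0194.
Cₑ = (0.2063 − 0.0324) / 0.14 = 1.242 mg/L.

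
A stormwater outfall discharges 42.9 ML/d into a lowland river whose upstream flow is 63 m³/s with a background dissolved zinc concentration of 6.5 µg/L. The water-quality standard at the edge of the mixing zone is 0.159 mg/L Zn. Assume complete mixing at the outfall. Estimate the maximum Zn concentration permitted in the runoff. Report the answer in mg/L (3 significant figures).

42.9 ML/d = 0.4965 m³/s.
6.5 µg/L = 0.0065 mg/L.
Mass balance: 0.159·63.5 = 0.4965·Cₑ + 63·0.0065.
Cₑ = (10.1 − 0.4095) / 0.4965 = 19.51 mg/L.

19.5 mg/L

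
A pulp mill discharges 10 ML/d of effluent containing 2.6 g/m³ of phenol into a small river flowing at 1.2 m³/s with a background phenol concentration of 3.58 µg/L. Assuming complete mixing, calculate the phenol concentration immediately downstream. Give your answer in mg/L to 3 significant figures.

0.232 mg/L

10 ML/d = 0.1157 m³/s.
3.58 µg/L = 0.00358 mg/L.
Conservation of mass across the mixing zone: C = (0.1157·2.6 + 1.2·0.00358) / (0.1157 + 1.2) = 0.3052/1.316 = 0.232 mg/L.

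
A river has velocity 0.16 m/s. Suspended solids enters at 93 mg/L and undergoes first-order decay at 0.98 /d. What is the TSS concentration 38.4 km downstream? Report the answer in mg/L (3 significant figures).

6.11 mg/L

Travel time t = 38.4 km / 0.16 m/s = 3.84e+04/0.16 = 2.4e+05 s = 2.778 d.
First-order decay: C = 93·exp(−0.98·2.778) = 93·0.06573 = 6.113 mg/L.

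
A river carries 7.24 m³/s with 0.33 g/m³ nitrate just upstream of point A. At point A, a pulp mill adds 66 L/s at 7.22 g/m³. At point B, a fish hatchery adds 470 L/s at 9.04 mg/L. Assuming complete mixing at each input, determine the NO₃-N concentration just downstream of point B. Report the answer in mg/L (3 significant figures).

0.915 mg/L

66 L/s = 0.066 m³/s.
After input A: C = (7.24·0.33 + 0.066·7.22) / 7.306 = 0.3922 mg/L.
470 L/s = 0.47 m³/s.
After input B: C = (7.306·0.3922 + 0.47·9.04) / 7.776 = 0.9149 mg/L.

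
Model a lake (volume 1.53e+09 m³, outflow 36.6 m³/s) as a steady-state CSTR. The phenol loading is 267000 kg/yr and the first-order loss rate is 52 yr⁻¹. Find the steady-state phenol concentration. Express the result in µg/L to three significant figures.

3.31 µg/L

Outflow Q = 36.6 m³/s × 3.156e+07 s/yr = 1.155e+09 m³/yr.
Steady-state CSTR mass balance: W = Q·C + k·V·C, so C = W/(Q + kV).
Q + kV = 1.155e+09 + 52·1.53e+09 = 8.072e+10 m³/yr.
C = 267000/8.072e+10 = 3.308e-06 kg/m³ = 0.003308 mg/L = 3.308 µg/L.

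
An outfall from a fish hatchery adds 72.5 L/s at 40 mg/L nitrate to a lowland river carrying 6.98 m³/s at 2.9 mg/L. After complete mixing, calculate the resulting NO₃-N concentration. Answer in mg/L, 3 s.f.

3.28 mg/L

72.5 L/s = 0.0725 m³/s.
Flow-weighted mixing gives C = (0.0725·40 + 6.98·2.9) / (0.0725 + 6.98) = 23.14/7.053 = 3.281 mg/L.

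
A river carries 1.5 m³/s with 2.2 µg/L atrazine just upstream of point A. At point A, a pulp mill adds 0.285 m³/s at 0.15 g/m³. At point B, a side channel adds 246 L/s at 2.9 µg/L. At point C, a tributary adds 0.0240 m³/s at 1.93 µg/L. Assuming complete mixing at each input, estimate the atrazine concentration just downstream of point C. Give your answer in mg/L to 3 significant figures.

0.0228 mg/L

2.2 µg/L = 0.0022 mg/L.
After input A: C = (1.5·0.0022 + 0.285·0.15) / 1.785 = 0.0258 mg/L.
246 L/s = 0.246 m³/s.
2.9 µg/L = 0.0029 mg/L.
After input B: C = (1.785·0.0258 + 0.246·0.0029) / 2.031 = 0.02302 mg/L.
1.93 µg/L = 0.00193 mg/L.
After input C: C = (2.031·0.02302 + 0.024·0.00193) / 2.055 = 0.02278 mg/L.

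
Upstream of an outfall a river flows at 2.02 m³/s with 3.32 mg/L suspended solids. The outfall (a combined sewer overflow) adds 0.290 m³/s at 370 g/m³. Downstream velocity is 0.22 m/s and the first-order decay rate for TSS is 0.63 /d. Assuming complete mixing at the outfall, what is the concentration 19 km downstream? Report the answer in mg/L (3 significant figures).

26.3 mg/L

After complete mixing, C₀ = (0.29·370 + 2.02·3.32) / 2.31 = 49.35 mg/L.
Travel time t = 1.9e+04 m / 0.22 m/s = 8.636e+04 s = 0.9996 d.
C = 49.35·exp(−0.63·0.9996) = 49.35·0.5327 = 26.29 mg/L.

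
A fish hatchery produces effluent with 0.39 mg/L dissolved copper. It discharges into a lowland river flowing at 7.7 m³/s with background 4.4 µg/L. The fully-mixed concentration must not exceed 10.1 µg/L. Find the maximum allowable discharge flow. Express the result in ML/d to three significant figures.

4.4 µg/L = 0.0044 mg/L.
10.1 µg/L = 0.0101 mg/L.
Mass balance at complete mixing: C_std·(Q_w + Q_r) = Q_w·C_e + Q_r·C_b.
Rearranging, Q_w = Q_r·(C_std − C_b)/(C_e − C_std) = 7.7·(0.0101 − 0.0044) / (0.39 − 0.0101) = 0.1155 m³/s.
= 9.982 ML/d.

9.98 ML/d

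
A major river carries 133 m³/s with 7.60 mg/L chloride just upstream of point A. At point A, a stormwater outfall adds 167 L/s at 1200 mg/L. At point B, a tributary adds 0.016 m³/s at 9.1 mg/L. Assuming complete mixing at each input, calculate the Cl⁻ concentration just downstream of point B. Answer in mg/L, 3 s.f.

167 L/s = 0.167 m³/s.
After input A: C = (133·7.6 + 0.167·1200) / 133.2 = 9.095 mg/L.
After input B: C = (133.2·9.095 + 0.016·9.1) / 133.2 = 9.095 mg/L.

9.10 mg/L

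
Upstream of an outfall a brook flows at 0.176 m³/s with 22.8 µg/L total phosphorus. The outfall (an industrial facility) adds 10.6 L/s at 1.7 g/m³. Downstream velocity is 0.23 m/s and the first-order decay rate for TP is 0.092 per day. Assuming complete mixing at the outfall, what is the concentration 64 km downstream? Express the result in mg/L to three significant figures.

10.6 L/s = 0.0106 m³/s.
22.8 µg/L = 0.0228 mg/L.
After complete mixing, C₀ = (0.0106·1.7 + 0.176·0.0228) / 0.1866 = 0.1181 mg/L.
Travel time t = 6.4e+04 m / 0.23 m/s = 2.783e+05 s = 3.221 d.
C = 0.1181·exp(−0.092·3.221) = 0.1181·0.7436 = 0.0878 mg/L.

0.0878 mg/L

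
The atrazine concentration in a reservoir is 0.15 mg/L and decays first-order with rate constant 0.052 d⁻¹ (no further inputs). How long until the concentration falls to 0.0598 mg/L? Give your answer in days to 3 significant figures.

17.7 d

t = ln(C₀/C)/k = ln(0.15/0.0598)/0.052 = 0.9196/0.052 = 17.69 d.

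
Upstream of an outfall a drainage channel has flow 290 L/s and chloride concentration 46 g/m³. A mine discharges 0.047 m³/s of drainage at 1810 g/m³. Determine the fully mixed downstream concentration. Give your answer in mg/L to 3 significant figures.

292 mg/L

290 L/s = 0.29 m³/s.
Flow-weighted mixing gives C = (0.047·1810 + 0.29·46) / (0.047 + 0.29) = 98.41/0.337 = 292 mg/L.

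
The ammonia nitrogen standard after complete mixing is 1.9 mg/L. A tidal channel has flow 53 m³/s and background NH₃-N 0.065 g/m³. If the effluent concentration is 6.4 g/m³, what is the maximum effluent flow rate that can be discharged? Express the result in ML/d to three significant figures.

Mass balance at complete mixing: C_std·(Q_w + Q_r) = Q_w·C_e + Q_r·C_b.
Rearranging, Q_w = Q_r·(C_std − C_b)/(C_e − C_std) = 53·(1.9 − 0.065) / (6.4 − 1.9) = 21.61 m³/s.
= 1867 ML/d.

1870 ML/d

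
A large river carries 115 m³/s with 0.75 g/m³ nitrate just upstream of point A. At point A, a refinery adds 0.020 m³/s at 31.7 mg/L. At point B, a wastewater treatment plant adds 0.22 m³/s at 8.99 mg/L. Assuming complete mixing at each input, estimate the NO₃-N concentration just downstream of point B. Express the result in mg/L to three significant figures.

After input A: C = (115·0.75 + 0.02·31.7) / 115 = 0.7554 mg/L.
After input B: C = (115·0.7554 + 0.22·8.99) / 115.2 = 0.7711 mg/L.

0.771 mg/L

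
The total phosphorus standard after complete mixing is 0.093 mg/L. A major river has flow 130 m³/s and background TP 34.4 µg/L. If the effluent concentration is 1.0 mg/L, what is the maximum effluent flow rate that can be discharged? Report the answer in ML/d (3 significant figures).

34.4 µg/L = 0.0344 mg/L.
Mass balance at complete mixing: C_std·(Q_w + Q_r) = Q_w·C_e + Q_r·C_b.
Rearranging, Q_w = Q_r·(C_std − C_b)/(C_e − C_std) = 130·(0.093 − 0.0344) / (1 − 0.093) = 8.399 m³/s.
= 725.7 ML/d.

726 ML/d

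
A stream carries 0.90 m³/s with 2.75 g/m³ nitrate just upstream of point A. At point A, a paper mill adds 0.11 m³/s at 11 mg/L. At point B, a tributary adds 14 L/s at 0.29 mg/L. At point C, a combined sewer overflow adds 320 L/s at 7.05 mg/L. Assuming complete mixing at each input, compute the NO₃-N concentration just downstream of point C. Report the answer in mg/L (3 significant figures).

4.42 mg/L

After input A: C = (0.9·2.75 + 0.11·11) / 1.01 = 3.649 mg/L.
14 L/s = 0.014 m³/s.
After input B: C = (1.01·3.649 + 0.014·0.29) / 1.024 = 3.603 mg/L.
320 L/s = 0.32 m³/s.
After input C: C = (1.024·3.603 + 0.32·7.05) / 1.344 = 4.423 mg/L.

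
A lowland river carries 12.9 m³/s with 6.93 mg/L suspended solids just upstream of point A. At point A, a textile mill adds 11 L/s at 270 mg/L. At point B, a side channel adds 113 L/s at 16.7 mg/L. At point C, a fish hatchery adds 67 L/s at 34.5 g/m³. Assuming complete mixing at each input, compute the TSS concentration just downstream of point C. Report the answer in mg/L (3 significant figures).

7.38 mg/L

11 L/s = 0.011 m³/s.
After input A: C = (12.9·6.93 + 0.011·270) / 12.91 = 7.154 mg/L.
113 L/s = 0.113 m³/s.
After input B: C = (12.91·7.154 + 0.113·16.7) / 13.02 = 7.237 mg/L.
67 L/s = 0.067 m³/s.
After input C: C = (13.02·7.237 + 0.067·34.5) / 13.09 = 7.376 mg/L.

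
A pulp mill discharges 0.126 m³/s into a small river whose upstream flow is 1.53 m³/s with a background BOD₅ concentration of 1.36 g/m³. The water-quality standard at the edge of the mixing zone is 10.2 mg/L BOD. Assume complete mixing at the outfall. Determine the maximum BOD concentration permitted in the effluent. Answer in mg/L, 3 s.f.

118 mg/L

Mass balance: 10.2·1.656 = 0.126·Cₑ + 1.53·1.36.
Cₑ = (16.89 − 2.081) / 0.126 = 117.5 mg/L.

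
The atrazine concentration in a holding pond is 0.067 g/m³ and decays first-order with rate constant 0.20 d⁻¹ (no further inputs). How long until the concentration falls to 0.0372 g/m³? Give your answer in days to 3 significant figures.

t = ln(C₀/C)/k = ln(0.067/0.0372)/0.20 = 0.5884/0.20 = 2.942 d.

2.94 d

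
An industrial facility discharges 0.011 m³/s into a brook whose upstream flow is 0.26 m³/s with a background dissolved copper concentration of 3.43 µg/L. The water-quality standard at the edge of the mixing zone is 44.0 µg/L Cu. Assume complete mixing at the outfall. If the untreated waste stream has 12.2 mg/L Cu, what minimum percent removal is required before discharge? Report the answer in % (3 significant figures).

91.8 %

3.43 µg/L = 0.00343 mg/L.
44.0 µg/L = 0.044 mg/L.
Mass balance: 0.044·0.271 = 0.011·Cₑ + 0.26·0.00343.
Cₑ = (0.01192 − 0.0008918) / 0.011 = 1.003 mg/L.
Required removal = 1 − 1.003/12.2 = 91.78 %.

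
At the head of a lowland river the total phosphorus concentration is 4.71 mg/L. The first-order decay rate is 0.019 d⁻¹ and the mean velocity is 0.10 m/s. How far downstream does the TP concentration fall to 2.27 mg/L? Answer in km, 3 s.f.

From C = C₀·e^(−kt), t = ln(C₀/C)/k = ln(4.71/2.27)/0.019 = 0.7299/0.019 = 38.42 d.
Distance = v·t = 0.10 m/s × 3.319e+06 s = 3.319e+05 m = 331.9 km.

332 km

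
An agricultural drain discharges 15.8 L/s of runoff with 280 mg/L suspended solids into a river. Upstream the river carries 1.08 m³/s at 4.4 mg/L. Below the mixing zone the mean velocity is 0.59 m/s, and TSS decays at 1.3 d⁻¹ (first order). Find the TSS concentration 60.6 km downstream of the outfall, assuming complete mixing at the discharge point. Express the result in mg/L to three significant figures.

1.79 mg/L

15.8 L/s = 0.0158 m³/s.
After complete mixing, C₀ = (0.0158·280 + 1.08·4.4) / 1.096 = 8.374 mg/L.
Travel time t = 6.06e+04 m / 0.59 m/s = 1.027e+05 s = 1.189 d.
C = 8.374·exp(−1.3·1.189) = 8.374·0.2132 = 1.785 mg/L.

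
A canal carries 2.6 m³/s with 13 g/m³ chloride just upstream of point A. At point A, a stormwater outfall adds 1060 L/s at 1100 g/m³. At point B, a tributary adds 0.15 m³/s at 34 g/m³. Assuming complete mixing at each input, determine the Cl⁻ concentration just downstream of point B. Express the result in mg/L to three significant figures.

316 mg/L

1060 L/s = 1.06 m³/s.
After input A: C = (2.6·13 + 1.06·1100) / 3.66 = 327.8 mg/L.
After input B: C = (3.66·327.8 + 0.15·34) / 3.81 = 316.2 mg/L.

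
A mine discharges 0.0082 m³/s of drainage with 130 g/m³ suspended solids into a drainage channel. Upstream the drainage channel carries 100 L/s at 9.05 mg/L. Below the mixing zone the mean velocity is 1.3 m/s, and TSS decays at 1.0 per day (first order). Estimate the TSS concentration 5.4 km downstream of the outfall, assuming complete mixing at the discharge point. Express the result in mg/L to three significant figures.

17.4 mg/L

100 L/s = 0.1 m³/s.
After complete mixing, C₀ = (0.0082·130 + 0.1·9.05) / 0.1082 = 18.22 mg/L.
Travel time t = 5400 m / 1.3 m/s = 4154 s = 0.04808 d.
C = 18.22·exp(−1.0·0.04808) = 18.22·0.9531 = 17.36 mg/L.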